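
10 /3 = 3.33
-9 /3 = -3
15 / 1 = 15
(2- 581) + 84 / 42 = -577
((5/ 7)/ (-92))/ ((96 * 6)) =-5/ 370944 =-0.00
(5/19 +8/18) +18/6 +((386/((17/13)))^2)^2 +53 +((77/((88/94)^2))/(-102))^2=13433960547789545955011/1769608203264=7591488626.13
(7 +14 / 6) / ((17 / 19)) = 532 / 51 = 10.43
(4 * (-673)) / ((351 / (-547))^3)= 440592433516 / 43243551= 10188.63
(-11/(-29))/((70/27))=297/2030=0.15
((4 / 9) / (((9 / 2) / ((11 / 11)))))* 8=64 / 81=0.79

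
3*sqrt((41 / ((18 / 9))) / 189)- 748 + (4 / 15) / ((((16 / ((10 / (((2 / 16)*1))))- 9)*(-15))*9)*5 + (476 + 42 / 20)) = -144022156 / 192543 + sqrt(1722) / 42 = -747.01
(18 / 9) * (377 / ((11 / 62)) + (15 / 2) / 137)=6404641 / 1507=4249.93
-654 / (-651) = 218 / 217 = 1.00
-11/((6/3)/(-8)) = 44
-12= -12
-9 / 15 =-3 / 5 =-0.60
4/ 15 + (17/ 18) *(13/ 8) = 1297/ 720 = 1.80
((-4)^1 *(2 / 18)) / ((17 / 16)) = -64 / 153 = -0.42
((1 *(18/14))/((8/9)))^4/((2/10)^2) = 1076168025/9834496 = 109.43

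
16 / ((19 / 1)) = 0.84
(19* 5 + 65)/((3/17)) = 2720/3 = 906.67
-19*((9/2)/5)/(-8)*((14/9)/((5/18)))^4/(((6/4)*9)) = 1459808/9375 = 155.71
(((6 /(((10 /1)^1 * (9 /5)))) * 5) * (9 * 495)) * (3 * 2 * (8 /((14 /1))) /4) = 44550 /7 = 6364.29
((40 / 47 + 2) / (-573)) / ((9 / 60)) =-2680 / 80793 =-0.03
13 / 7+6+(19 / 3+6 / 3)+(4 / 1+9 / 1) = 613 / 21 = 29.19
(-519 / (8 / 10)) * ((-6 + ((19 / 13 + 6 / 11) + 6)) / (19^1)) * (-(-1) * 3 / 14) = -319185 / 21736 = -14.68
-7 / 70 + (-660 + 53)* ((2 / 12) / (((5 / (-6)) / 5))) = 6069 / 10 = 606.90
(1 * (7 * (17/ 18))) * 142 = 8449/ 9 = 938.78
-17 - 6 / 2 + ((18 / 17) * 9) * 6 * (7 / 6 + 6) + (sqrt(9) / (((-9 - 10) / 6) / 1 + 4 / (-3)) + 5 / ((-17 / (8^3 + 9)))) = 12029 / 51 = 235.86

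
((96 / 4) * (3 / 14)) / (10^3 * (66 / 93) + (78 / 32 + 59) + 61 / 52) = 232128 / 34857991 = 0.01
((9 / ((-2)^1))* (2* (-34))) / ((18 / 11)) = 187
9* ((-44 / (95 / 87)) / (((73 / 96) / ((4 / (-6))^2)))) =-1469952 / 6935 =-211.96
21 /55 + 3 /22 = 57 /110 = 0.52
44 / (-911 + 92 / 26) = -572 / 11797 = -0.05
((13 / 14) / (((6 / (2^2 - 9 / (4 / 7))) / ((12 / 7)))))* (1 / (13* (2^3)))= -47 / 1568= -0.03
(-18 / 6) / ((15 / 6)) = -6 / 5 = -1.20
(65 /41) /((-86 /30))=-975 /1763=-0.55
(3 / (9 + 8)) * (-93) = -279 / 17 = -16.41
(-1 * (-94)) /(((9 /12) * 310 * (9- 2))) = 188 /3255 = 0.06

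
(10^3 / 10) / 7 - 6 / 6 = 93 / 7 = 13.29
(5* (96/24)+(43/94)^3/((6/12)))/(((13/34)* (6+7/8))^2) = 155095378112/53076913175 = 2.92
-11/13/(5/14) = -154/65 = -2.37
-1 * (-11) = 11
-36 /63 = -4 /7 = -0.57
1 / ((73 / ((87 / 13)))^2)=0.01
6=6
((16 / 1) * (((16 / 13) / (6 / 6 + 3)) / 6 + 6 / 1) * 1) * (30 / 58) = 18880 / 377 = 50.08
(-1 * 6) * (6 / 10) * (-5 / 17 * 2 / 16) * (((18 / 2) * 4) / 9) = 9 / 17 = 0.53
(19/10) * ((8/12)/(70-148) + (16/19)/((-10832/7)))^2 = 93598562/596036239695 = 0.00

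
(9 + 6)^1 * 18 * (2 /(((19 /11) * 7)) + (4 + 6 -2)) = 293220 /133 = 2204.66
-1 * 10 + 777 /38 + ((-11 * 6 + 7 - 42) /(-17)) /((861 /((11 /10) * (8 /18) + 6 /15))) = 52328705 /5005854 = 10.45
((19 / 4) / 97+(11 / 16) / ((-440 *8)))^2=586753729 / 246651289600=0.00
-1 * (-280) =280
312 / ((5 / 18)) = 5616 / 5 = 1123.20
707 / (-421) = -707 / 421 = -1.68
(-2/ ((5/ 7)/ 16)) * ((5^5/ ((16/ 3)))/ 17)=-26250/ 17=-1544.12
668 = 668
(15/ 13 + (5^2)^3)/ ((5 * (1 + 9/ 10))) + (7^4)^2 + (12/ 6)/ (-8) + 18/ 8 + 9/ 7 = 9970190570/ 1729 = 5766449.14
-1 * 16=-16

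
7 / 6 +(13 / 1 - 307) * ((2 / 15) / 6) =-5.37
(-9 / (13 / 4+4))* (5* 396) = -71280 / 29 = -2457.93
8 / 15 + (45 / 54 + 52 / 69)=1463 / 690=2.12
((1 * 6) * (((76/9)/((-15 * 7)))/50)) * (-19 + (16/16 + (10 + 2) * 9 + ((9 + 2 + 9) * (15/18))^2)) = -50312/14175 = -3.55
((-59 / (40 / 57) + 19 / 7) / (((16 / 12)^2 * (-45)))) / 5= 22781 / 112000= 0.20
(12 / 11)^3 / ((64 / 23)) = 621 / 1331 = 0.47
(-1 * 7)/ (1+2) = -7/ 3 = -2.33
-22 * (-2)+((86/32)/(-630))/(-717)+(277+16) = 2435620363/7227360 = 337.00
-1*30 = -30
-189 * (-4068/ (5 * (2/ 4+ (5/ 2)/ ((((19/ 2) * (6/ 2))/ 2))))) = 227660.07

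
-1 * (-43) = 43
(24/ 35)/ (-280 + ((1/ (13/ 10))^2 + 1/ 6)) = -24336/ 9910285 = -0.00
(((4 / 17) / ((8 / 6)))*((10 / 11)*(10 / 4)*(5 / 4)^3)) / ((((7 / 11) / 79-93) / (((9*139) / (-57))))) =0.18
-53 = -53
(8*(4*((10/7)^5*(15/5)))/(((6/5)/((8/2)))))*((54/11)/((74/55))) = 4320000000/621859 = 6946.91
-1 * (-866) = 866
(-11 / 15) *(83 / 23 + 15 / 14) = -16577 / 4830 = -3.43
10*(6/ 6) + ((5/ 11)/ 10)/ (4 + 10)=3081/ 308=10.00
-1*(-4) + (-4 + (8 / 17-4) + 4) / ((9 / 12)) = -12 / 17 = -0.71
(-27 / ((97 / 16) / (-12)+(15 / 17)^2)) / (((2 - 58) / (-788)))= -147570336 / 106169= -1389.96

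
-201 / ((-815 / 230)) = 9246 / 163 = 56.72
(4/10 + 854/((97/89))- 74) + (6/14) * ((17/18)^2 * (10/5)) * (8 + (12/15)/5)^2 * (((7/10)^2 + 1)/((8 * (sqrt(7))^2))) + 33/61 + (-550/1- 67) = 5156957344793/54362437500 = 94.86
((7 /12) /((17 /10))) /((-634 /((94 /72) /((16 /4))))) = -0.00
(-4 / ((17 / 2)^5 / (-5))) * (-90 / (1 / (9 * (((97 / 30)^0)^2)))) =-518400 / 1419857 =-0.37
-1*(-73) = 73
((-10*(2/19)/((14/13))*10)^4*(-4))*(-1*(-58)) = -662615200000000/312900721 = -2117653.16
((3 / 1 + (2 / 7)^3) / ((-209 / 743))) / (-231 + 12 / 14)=770491 / 16498251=0.05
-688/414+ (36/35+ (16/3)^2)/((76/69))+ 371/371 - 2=3317012/137655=24.10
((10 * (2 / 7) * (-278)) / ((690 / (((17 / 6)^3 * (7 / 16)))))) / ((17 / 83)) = -3334193 / 59616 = -55.93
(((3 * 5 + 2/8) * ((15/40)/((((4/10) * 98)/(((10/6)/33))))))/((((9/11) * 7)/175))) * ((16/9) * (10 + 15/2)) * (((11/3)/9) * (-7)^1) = -2096875/104976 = -19.97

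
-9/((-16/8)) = 9/2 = 4.50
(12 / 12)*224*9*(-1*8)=-16128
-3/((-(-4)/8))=-6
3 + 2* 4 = 11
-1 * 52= -52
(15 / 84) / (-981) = -5 / 27468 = -0.00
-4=-4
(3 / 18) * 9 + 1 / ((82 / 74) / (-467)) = -34435 / 82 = -419.94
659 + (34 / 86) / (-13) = 368364 / 559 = 658.97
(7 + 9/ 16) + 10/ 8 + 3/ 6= 149/ 16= 9.31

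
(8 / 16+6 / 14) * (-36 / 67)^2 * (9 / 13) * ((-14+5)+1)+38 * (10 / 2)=5923714 / 31423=188.52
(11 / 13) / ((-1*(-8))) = 11 / 104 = 0.11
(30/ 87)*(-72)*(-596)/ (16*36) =745/ 29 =25.69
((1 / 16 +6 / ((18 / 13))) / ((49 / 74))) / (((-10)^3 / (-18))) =23421 / 196000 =0.12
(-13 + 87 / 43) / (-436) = 118 / 4687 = 0.03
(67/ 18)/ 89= 67/ 1602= 0.04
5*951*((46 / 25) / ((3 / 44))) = 641608 / 5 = 128321.60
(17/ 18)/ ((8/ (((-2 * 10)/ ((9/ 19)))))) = -4.98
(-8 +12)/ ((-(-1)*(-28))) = -1/ 7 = -0.14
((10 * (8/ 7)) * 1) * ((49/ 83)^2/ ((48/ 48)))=27440/ 6889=3.98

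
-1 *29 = -29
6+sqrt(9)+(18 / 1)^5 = 1889577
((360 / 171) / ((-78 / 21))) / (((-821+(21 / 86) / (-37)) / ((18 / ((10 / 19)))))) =801864 / 33961759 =0.02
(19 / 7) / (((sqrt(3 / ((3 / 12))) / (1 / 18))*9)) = 0.00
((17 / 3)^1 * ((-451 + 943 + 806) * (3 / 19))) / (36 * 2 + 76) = 11033 / 1406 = 7.85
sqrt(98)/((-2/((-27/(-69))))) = -63*sqrt(2)/46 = -1.94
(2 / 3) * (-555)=-370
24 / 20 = 6 / 5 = 1.20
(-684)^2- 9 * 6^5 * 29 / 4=-39528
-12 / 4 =-3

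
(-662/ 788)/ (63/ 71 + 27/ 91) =-2138591/ 3014100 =-0.71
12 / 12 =1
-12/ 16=-3/ 4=-0.75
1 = 1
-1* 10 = -10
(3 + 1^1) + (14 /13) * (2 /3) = 184 /39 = 4.72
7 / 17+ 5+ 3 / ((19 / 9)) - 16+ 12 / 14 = -18789 / 2261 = -8.31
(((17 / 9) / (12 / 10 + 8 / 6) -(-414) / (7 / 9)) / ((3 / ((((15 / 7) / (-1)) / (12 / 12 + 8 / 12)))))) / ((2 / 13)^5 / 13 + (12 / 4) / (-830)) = 852047559513865 / 13456550177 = 63318.42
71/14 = 5.07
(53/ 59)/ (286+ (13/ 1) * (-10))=53/ 9204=0.01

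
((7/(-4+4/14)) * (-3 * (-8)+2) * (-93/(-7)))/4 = -651/4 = -162.75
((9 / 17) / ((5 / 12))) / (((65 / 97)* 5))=10476 / 27625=0.38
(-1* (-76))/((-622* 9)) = -38/2799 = -0.01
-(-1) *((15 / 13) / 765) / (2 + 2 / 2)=0.00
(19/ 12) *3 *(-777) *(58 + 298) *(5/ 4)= -6569535/ 4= -1642383.75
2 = 2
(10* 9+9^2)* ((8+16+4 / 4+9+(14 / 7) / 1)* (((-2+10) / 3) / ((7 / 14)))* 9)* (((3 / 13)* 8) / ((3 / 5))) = 11819520 / 13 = 909193.85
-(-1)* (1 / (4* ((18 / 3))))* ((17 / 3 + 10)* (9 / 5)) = 47 / 40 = 1.18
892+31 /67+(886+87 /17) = 2031498 /1139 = 1783.58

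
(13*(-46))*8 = -4784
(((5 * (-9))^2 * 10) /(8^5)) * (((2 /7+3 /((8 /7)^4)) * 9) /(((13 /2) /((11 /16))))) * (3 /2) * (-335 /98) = -6.17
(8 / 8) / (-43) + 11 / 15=458 / 645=0.71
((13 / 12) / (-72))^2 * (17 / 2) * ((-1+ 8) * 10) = 100555 / 746496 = 0.13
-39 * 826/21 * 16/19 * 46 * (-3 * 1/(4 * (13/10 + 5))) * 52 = 146773120/399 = 367852.43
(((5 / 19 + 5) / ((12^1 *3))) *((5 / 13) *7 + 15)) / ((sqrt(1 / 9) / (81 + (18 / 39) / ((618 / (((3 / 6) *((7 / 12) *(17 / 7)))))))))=7483719875 / 11906388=628.55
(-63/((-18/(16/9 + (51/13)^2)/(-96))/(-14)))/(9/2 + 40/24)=81890368/6253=13096.17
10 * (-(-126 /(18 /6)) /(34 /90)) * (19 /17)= 359100 /289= 1242.56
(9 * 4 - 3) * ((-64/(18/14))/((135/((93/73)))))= -152768/9855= -15.50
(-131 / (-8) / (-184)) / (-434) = 131 / 638848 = 0.00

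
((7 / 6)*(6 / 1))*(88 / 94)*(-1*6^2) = -11088 / 47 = -235.91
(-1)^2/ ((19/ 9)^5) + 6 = 14915643/ 2476099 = 6.02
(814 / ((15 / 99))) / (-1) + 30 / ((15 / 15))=-26712 / 5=-5342.40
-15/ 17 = -0.88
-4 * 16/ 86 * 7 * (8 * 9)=-16128/ 43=-375.07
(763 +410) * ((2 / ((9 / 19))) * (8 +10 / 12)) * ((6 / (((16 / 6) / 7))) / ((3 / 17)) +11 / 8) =285459325 / 72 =3964712.85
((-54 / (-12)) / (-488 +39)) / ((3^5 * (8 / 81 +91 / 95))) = -285 / 7301638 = -0.00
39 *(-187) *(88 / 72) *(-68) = 1818388 / 3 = 606129.33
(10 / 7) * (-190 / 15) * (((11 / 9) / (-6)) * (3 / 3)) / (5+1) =1045 / 1701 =0.61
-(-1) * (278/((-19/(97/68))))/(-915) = 13483/591090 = 0.02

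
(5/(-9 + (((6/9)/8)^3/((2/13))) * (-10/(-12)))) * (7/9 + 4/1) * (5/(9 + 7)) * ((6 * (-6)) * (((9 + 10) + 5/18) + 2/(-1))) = 96285600/186559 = 516.11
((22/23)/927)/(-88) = -1/85284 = -0.00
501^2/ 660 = 83667/ 220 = 380.30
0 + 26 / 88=13 / 44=0.30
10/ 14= 5/ 7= 0.71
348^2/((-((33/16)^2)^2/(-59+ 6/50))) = 1298086756352/3294225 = 394049.21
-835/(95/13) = -2171/19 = -114.26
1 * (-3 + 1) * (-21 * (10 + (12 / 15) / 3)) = 2156 / 5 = 431.20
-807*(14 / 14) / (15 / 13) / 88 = -3497 / 440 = -7.95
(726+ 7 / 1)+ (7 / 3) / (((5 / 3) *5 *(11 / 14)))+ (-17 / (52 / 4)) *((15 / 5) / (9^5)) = 51603880892 / 70366725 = 733.36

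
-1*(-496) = 496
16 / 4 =4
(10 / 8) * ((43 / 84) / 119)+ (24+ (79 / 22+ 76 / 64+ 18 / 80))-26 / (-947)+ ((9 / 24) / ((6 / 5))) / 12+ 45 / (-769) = 61932465363563 / 2135324994880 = 29.00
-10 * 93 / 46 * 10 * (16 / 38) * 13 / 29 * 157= -5991.10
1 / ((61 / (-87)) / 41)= -58.48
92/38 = 46/19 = 2.42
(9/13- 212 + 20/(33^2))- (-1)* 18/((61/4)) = -181445299/863577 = -210.11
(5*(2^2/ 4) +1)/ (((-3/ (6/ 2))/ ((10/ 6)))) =-10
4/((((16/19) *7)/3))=57/28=2.04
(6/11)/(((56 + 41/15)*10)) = 9/9691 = 0.00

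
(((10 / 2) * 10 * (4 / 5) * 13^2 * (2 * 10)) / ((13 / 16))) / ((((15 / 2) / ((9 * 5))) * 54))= 166400 / 9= 18488.89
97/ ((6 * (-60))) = -97/ 360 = -0.27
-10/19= -0.53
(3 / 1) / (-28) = -3 / 28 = -0.11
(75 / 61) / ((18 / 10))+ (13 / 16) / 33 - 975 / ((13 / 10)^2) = -241263691 / 418704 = -576.22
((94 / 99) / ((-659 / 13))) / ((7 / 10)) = -12220 / 456687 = -0.03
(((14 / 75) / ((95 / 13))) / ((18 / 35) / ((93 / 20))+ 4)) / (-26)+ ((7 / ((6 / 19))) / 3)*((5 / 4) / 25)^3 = 417697 / 610128000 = 0.00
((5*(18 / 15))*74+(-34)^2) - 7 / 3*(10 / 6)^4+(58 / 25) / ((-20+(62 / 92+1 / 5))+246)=100299052949 / 63399915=1582.01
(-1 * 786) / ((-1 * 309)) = 262 / 103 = 2.54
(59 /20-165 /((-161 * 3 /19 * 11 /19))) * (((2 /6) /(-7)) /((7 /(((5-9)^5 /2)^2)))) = -2988376064 /118335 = -25253.53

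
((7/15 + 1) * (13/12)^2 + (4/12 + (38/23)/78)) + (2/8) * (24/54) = 706201/322920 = 2.19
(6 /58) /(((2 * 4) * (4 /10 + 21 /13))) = 195 /30392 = 0.01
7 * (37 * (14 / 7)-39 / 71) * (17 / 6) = 620585 / 426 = 1456.77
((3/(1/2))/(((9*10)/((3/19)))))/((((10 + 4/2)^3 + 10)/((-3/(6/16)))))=-4/82555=-0.00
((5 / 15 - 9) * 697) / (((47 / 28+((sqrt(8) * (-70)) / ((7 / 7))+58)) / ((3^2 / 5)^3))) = 254.71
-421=-421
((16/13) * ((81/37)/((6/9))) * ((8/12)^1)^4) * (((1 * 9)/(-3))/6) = -192/481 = -0.40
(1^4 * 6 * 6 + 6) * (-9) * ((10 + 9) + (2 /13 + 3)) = -108864 /13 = -8374.15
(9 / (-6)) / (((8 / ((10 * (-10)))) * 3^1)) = 25 / 4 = 6.25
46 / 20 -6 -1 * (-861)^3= 6382773773 / 10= 638277377.30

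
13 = 13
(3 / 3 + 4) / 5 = 1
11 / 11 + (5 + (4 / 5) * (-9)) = -6 / 5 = -1.20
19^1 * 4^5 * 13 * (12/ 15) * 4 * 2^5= 129499136/ 5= 25899827.20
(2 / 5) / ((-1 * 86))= -1 / 215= -0.00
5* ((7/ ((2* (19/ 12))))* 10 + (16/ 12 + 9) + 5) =10670/ 57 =187.19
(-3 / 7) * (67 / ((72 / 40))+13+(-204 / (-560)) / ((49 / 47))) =-3122293 / 144060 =-21.67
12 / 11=1.09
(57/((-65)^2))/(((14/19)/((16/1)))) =0.29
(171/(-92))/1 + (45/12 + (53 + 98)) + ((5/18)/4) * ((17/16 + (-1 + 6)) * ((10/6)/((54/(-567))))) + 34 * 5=16720231/52992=315.52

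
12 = 12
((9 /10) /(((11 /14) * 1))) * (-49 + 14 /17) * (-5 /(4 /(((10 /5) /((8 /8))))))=51597 /374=137.96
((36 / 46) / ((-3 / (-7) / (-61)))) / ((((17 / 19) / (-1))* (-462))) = -1159 / 4301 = -0.27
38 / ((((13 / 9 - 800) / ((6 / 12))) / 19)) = -3249 / 7187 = -0.45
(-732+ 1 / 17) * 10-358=-130516 / 17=-7677.41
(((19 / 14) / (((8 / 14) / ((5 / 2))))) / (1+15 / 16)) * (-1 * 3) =-285 / 31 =-9.19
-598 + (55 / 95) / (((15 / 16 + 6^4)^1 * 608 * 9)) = -80634318793 / 134839998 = -598.00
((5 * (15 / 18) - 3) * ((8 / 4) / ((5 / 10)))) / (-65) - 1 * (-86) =16756 / 195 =85.93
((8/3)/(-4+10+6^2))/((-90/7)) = -2/405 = -0.00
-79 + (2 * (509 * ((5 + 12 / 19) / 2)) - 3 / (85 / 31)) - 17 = 4472548 / 1615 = 2769.38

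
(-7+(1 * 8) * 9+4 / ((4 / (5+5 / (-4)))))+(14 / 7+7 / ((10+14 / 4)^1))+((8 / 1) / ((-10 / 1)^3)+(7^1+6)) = 1137517 / 13500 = 84.26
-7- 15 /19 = -148 /19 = -7.79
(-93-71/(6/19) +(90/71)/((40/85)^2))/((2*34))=-2127337/463488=-4.59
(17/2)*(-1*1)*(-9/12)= 51/8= 6.38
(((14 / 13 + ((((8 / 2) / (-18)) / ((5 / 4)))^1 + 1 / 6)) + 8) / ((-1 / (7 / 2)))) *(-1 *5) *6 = 74249 / 78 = 951.91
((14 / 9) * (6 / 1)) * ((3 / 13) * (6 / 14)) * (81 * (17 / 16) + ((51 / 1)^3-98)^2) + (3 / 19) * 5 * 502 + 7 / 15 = 240361681084771 / 14820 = 16218736915.30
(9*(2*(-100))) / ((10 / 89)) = -16020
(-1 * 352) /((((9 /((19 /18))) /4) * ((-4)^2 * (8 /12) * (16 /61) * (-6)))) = 12749 /1296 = 9.84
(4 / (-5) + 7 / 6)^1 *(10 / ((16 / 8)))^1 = 11 / 6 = 1.83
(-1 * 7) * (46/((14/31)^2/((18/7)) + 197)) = -2784978/1704539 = -1.63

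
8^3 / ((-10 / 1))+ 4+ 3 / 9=-703 / 15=-46.87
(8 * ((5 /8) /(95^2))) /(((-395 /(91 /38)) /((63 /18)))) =-637 /54186100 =-0.00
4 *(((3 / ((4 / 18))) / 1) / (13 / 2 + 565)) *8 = 0.76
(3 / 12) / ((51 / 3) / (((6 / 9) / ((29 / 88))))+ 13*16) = 44 / 38087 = 0.00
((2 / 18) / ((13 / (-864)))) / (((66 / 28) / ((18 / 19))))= -8064 / 2717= -2.97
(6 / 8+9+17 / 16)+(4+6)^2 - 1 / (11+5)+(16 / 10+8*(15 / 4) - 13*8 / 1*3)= -3393 / 20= -169.65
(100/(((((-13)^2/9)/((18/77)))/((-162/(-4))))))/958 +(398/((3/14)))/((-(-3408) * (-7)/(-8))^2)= 44827103089/848385827289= 0.05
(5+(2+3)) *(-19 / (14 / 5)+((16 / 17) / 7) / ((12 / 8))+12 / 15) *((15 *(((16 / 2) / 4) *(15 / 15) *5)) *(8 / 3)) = -1202800 / 51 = -23584.31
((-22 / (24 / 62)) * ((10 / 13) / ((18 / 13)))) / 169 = -1705 / 9126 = -0.19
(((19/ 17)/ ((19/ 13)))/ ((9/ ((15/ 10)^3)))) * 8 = 39/ 17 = 2.29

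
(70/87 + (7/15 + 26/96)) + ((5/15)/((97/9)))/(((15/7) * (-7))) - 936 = -630872611/675120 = -934.46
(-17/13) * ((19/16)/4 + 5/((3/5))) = -28169/2496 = -11.29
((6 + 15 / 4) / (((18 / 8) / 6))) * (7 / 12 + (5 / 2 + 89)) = 14365 / 6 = 2394.17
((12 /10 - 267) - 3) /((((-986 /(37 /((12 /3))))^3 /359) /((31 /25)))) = 11838061977 /119823157000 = 0.10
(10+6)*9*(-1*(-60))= 8640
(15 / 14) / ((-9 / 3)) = -5 / 14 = -0.36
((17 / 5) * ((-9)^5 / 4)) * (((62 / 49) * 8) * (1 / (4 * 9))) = -3457647 / 245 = -14112.84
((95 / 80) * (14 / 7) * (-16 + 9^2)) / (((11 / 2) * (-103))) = -0.27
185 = 185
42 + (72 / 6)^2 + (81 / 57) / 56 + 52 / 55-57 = 7605893 / 58520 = 129.97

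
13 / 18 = 0.72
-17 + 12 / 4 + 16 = 2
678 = 678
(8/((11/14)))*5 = 50.91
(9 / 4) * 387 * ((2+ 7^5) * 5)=292728735 / 4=73182183.75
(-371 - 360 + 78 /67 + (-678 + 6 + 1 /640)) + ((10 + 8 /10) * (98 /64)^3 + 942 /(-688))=-322020615029 /236011520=-1364.43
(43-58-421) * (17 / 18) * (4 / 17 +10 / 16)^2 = -165789 / 544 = -304.76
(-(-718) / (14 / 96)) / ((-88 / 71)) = -305868 / 77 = -3972.31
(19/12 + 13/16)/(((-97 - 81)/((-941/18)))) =108215/153792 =0.70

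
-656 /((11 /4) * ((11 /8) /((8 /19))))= -73.05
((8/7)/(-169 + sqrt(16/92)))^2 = 995072 * sqrt(23)/21144298513849 + 966967104/21144298513849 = 0.00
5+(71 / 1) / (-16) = 9 / 16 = 0.56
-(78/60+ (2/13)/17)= -2893/2210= -1.31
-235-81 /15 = -1202 /5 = -240.40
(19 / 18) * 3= 19 / 6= 3.17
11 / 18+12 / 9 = 35 / 18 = 1.94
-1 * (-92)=92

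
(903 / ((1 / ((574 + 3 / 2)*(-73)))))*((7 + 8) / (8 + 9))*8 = -4552366140 / 17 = -267786243.53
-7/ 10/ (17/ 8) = -28/ 85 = -0.33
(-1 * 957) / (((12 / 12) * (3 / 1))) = -319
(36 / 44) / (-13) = -9 / 143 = -0.06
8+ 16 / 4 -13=-1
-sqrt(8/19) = -2 * sqrt(38)/19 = -0.65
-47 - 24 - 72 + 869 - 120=606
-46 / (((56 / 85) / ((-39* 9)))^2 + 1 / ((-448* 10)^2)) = -6574397080043520 / 510647213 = -12874636.17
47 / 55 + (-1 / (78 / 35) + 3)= 14611 / 4290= 3.41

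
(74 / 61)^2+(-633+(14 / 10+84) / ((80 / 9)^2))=-75068645773 / 119072000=-630.45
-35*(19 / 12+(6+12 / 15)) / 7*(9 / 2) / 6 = -503 / 16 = -31.44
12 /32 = 3 /8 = 0.38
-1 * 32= -32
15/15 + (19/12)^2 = 505/144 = 3.51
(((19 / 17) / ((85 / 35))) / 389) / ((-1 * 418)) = -7 / 2473262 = -0.00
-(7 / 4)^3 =-343 / 64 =-5.36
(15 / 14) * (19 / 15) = 1.36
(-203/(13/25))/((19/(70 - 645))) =2918125/247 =11814.27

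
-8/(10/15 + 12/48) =-96/11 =-8.73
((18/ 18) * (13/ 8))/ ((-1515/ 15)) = -13/ 808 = -0.02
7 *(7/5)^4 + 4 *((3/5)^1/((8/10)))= 18682/625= 29.89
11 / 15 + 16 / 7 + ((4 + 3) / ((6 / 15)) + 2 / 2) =21.52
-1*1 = -1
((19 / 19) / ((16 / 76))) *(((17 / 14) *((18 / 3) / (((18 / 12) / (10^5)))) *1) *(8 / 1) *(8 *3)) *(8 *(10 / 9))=82688000000 / 21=3937523809.52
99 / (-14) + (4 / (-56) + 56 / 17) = -458 / 119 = -3.85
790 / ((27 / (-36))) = -1053.33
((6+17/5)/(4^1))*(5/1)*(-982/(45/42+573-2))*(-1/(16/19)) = 3069241/128144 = 23.95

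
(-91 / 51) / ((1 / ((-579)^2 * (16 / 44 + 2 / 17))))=-915207930 / 3179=-287891.77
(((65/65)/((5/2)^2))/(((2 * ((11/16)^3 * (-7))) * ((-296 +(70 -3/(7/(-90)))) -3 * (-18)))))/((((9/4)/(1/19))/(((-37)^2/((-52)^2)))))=1401856/449073843075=0.00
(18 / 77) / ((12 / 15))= 45 / 154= 0.29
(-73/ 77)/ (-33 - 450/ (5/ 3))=73/ 23331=0.00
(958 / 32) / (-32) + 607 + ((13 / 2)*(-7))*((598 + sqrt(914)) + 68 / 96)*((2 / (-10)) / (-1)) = -37187953 / 7680 - 91*sqrt(914) / 10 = -5117.30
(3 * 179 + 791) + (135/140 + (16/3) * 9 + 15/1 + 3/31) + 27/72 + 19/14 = 2419625/1736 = 1393.79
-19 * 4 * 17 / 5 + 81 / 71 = -91327 / 355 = -257.26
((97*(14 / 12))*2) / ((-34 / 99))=-22407 / 34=-659.03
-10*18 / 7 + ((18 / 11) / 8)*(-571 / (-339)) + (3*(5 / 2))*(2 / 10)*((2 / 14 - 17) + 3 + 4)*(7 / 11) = -1210443 / 34804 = -34.78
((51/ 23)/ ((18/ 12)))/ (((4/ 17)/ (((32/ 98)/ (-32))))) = -289/ 4508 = -0.06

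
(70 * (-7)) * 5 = -2450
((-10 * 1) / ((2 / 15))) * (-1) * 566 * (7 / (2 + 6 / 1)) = 148575 / 4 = 37143.75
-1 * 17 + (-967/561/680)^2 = -2473957901711/145526990400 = -17.00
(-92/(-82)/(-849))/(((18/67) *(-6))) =0.00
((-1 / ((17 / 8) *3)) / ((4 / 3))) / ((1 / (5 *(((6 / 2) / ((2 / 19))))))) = -285 / 17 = -16.76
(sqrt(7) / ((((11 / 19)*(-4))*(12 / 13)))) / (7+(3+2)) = -247*sqrt(7) / 6336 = -0.10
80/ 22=40/ 11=3.64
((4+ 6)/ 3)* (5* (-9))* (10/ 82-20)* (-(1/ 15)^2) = -1630/ 123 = -13.25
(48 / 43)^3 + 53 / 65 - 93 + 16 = -386530184 / 5167955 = -74.79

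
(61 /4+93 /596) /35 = 4591 /10430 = 0.44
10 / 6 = 5 / 3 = 1.67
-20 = -20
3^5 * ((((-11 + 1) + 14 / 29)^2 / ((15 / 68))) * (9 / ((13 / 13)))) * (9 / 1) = 8082228.31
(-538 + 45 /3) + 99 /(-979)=-46556 /89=-523.10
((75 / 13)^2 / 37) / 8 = 5625 / 50024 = 0.11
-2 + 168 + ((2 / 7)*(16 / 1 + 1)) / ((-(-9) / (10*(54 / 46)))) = 172.34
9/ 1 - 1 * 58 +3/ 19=-928/ 19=-48.84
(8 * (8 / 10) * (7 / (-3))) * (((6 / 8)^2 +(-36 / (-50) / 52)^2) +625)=-14800813286 / 1584375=-9341.74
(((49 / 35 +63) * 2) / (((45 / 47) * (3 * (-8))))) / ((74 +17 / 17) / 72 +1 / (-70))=-211876 / 38835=-5.46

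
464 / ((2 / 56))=12992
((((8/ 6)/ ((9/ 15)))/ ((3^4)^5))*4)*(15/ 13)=0.00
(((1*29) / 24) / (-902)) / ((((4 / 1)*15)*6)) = -29 / 7793280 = -0.00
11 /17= 0.65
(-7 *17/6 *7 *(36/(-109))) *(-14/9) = -23324/327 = -71.33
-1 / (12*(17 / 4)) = -1 / 51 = -0.02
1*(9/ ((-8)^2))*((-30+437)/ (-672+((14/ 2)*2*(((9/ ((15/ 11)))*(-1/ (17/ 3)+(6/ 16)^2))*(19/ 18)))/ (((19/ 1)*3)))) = -934065/ 10968041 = -0.09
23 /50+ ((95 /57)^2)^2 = 33113 /4050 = 8.18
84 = 84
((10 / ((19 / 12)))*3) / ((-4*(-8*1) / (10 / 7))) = 225 / 266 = 0.85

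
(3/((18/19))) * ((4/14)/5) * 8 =152/105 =1.45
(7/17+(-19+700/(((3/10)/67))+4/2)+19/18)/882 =6833321/38556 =177.23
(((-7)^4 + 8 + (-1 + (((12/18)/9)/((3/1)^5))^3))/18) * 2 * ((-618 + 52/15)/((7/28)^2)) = -100305161683436604928/38127987424935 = -2630748.92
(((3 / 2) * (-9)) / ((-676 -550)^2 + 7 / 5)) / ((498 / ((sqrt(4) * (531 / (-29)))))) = 2655 / 4019897002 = 0.00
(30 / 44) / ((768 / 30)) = 75 / 2816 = 0.03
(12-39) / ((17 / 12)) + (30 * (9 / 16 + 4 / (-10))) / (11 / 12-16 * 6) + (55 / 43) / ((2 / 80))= 53468449 / 1668142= 32.05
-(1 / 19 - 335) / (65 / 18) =114552 / 1235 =92.75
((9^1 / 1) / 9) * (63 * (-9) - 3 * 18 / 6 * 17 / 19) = -10926 / 19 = -575.05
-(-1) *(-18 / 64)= -9 / 32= -0.28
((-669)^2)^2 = 200310848721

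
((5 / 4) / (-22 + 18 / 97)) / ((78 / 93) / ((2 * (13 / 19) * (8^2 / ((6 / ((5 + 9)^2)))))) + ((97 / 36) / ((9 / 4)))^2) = -7733739384 / 193591217557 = -0.04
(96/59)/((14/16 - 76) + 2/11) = -8448/389105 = -0.02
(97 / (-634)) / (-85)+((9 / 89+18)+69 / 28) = 1381025167 / 67146940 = 20.57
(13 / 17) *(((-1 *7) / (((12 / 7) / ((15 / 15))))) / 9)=-637 / 1836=-0.35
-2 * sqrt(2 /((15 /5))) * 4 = -8 * sqrt(6) /3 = -6.53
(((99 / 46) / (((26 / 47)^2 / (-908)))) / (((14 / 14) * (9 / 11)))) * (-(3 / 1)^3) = 1638214281 / 7774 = 210729.90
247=247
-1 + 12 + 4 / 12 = 34 / 3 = 11.33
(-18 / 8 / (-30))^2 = 9 / 1600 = 0.01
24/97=0.25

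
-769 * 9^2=-62289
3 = 3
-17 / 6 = -2.83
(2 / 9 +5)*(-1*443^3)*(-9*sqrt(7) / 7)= 4086100429*sqrt(7) / 7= 1544400795.31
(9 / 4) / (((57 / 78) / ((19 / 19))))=3.08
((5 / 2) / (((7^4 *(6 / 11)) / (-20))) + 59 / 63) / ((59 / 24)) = 155296 / 424977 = 0.37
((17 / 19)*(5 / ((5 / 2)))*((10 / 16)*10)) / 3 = 425 / 114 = 3.73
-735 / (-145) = 147 / 29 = 5.07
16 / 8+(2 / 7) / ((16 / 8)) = 15 / 7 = 2.14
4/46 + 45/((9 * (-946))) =1777/21758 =0.08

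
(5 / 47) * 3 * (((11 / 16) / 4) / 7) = 165 / 21056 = 0.01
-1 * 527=-527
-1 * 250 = -250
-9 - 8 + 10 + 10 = 3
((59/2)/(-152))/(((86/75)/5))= -22125/26144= -0.85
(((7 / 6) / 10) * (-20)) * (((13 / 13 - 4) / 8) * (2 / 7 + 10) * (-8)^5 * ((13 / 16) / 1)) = -239616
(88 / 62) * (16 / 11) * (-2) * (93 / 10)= -192 / 5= -38.40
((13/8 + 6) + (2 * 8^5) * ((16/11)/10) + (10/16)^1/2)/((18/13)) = 36380903/5280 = 6890.32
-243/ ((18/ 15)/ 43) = -17415/ 2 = -8707.50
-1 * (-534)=534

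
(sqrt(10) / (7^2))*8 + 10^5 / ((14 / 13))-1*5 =8*sqrt(10) / 49 + 649965 / 7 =92852.66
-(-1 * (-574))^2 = -329476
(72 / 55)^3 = 373248 / 166375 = 2.24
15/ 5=3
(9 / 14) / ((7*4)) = 9 / 392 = 0.02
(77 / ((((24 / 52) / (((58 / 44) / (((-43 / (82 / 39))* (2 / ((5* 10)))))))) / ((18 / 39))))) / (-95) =41615 / 31863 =1.31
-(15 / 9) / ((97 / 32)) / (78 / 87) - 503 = -1905169 / 3783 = -503.61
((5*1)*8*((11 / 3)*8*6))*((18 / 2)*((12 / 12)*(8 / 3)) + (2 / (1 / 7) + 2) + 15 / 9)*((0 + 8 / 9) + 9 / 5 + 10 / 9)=3344000 / 3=1114666.67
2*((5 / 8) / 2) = 5 / 8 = 0.62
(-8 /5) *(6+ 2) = -64 /5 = -12.80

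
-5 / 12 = -0.42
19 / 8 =2.38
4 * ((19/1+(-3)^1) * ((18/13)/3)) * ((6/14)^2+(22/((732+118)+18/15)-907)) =-324181224/12103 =-26785.20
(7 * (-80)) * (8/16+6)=-3640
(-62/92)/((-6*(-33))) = -31/9108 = -0.00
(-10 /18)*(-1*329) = 1645 /9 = 182.78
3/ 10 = 0.30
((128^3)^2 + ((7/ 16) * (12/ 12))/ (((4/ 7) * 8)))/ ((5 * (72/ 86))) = 32275797329489257/ 30720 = 1050644444319.31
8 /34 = 4 /17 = 0.24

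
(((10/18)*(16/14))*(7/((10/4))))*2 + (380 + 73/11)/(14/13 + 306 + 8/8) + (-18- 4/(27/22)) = -2173943/132165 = -16.45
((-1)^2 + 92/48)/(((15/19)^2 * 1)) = 2527/540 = 4.68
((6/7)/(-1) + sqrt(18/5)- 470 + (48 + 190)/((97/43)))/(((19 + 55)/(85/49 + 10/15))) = -43785061/3693081 + 353 * sqrt(10)/18130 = -11.79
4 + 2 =6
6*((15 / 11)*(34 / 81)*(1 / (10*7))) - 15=-10361 / 693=-14.95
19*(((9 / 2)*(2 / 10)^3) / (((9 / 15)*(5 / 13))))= 741 / 250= 2.96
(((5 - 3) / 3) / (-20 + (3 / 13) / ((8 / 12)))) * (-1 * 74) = 3848 / 1533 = 2.51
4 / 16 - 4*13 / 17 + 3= 13 / 68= 0.19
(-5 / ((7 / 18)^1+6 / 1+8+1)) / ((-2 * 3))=15 / 277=0.05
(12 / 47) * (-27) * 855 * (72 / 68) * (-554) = 2762443440 / 799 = 3457376.02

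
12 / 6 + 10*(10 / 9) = 118 / 9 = 13.11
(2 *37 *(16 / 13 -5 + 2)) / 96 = -851 / 624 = -1.36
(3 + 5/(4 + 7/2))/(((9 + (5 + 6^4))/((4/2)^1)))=11/1965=0.01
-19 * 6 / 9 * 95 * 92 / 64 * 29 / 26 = -1203935 / 624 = -1929.38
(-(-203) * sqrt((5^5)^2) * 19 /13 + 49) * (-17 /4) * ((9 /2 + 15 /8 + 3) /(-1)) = 7684273275 /208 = 36943621.51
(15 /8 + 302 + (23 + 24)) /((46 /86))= 120701 /184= 655.98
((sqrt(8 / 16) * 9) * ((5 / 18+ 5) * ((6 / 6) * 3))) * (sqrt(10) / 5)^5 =114 * sqrt(5) / 25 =10.20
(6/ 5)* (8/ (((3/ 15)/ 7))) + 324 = 660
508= 508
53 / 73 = 0.73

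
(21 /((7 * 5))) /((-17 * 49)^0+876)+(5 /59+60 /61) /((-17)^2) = 19980658 /4560886735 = 0.00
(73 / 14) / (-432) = -73 / 6048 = -0.01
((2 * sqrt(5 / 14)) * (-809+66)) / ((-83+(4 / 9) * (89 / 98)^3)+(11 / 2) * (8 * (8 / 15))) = 1123884090 * sqrt(70) / 626838497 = 15.00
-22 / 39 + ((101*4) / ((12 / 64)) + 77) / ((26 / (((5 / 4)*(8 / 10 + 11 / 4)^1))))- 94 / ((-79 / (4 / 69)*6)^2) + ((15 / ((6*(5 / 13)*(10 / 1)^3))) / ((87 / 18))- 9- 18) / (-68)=81564085209678316 / 214237335385125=380.72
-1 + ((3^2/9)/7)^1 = -6/7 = -0.86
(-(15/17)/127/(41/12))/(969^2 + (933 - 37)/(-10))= -900/415539787283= -0.00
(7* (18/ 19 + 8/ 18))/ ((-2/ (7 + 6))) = -10829/ 171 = -63.33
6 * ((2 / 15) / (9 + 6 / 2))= 1 / 15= 0.07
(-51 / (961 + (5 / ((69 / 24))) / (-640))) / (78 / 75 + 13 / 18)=-8445600 / 280442071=-0.03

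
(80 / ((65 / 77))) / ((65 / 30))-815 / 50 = 46373 / 1690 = 27.44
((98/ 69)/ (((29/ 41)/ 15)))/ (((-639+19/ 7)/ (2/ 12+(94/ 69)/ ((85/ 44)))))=-47940767/ 1161589838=-0.04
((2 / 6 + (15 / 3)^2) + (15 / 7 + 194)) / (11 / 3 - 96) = -4651 / 1939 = -2.40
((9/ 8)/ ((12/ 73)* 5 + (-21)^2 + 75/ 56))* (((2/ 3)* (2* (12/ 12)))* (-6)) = -12264/ 603881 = -0.02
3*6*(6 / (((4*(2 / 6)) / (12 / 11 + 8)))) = 8100 / 11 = 736.36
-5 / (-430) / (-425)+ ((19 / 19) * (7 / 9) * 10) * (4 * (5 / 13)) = 51169883 / 4276350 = 11.97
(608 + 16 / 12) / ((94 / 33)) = 10054 / 47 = 213.91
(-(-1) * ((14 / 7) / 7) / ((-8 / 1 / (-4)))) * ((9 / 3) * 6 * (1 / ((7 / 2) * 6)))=6 / 49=0.12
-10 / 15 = -2 / 3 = -0.67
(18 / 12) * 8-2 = 10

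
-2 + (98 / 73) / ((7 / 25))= 2.79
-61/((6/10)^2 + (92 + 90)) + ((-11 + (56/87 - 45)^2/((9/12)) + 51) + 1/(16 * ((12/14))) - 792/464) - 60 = 8617412412841/3312678816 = 2601.34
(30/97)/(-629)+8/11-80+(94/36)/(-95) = -79.30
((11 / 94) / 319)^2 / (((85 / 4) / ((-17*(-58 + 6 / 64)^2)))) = -3433609 / 9511777280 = -0.00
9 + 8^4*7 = 28681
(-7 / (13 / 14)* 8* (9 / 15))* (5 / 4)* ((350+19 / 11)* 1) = -15908.90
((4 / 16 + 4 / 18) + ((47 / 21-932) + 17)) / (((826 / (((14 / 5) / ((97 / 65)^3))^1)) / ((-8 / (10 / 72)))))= 20203348360 / 376933949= 53.60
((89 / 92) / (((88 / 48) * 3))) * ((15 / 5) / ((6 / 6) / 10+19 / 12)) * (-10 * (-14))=1121400 / 25553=43.89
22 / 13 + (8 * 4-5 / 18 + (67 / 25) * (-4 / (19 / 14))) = 2836057 / 111150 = 25.52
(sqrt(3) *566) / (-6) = -283 *sqrt(3) / 3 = -163.39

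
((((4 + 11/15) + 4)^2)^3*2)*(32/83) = 323450441233984/945421875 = 342122.87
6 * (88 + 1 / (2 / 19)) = 585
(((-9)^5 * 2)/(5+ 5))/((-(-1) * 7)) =-59049/35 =-1687.11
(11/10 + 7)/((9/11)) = 99/10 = 9.90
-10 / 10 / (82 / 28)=-14 / 41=-0.34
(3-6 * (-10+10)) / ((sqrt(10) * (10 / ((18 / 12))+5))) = 9 * sqrt(10) / 350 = 0.08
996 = 996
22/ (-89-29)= -11/ 59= -0.19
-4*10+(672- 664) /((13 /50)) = -120 /13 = -9.23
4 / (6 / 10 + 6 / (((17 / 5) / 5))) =0.42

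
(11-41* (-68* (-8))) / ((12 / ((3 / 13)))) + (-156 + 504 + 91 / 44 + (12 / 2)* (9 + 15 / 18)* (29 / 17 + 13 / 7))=2239014 / 17017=131.58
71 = 71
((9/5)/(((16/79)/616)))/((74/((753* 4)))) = 41224491/185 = 222835.09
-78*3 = -234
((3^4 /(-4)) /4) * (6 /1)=-243 /8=-30.38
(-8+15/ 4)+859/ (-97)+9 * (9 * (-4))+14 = -125365/ 388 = -323.11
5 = 5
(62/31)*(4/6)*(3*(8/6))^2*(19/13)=1216/39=31.18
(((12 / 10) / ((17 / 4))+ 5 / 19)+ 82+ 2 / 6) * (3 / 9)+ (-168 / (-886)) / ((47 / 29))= 8396038168 / 302633235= 27.74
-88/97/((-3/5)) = 440/291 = 1.51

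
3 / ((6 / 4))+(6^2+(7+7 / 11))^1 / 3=182 / 11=16.55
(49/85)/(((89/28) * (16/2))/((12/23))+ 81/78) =13377/1155065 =0.01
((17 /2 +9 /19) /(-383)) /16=-341 /232864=-0.00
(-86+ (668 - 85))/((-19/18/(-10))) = 89460/19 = 4708.42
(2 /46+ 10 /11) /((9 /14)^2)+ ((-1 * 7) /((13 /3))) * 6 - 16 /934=-921210622 /124413003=-7.40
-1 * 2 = -2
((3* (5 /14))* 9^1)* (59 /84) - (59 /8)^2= -149329 /3136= -47.62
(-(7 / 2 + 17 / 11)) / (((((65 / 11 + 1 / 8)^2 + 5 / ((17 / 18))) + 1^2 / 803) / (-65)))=3151742880 / 400803649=7.86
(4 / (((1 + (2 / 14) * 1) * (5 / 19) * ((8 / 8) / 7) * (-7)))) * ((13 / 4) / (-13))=133 / 40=3.32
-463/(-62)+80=5423/62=87.47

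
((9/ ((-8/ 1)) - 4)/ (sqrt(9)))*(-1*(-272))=-1394/ 3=-464.67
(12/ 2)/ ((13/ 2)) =12/ 13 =0.92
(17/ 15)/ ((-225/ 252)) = -476/ 375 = -1.27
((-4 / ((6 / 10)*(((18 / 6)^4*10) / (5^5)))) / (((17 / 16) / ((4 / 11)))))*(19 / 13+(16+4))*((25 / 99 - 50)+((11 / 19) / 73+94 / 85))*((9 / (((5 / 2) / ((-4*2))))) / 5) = -900946919833600 / 17024203053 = -52921.53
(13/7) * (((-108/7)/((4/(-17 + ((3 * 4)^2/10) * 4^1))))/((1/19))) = -193401/35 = -5525.74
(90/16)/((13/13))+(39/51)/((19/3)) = 14847/2584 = 5.75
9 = 9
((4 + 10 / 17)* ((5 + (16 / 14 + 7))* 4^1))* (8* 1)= 229632 / 119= 1929.68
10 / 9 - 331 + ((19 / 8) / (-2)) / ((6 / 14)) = -47903 / 144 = -332.66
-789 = -789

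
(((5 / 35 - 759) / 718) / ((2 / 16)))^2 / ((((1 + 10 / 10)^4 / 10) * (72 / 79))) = 2786462720 / 56836521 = 49.03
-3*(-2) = 6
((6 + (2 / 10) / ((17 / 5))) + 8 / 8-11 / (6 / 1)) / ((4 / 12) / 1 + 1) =533 / 136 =3.92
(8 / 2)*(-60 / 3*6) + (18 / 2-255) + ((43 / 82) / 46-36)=-2874221 / 3772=-761.99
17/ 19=0.89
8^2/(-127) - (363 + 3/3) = -46292/127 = -364.50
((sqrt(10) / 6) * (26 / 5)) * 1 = 13 * sqrt(10) / 15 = 2.74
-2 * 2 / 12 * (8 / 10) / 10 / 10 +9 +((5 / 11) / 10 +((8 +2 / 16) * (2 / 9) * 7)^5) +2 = 26814799343104313 / 83140992000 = 322522.00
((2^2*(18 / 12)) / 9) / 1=0.67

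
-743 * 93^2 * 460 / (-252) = 82112645 / 7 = 11730377.86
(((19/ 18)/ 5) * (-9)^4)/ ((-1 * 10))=-13851/ 100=-138.51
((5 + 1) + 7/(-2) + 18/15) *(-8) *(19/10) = -1406/25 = -56.24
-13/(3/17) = -221/3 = -73.67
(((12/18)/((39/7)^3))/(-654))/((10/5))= -343/116383878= -0.00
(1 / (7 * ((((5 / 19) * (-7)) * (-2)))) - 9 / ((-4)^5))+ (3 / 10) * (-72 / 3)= -1794403 / 250880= -7.15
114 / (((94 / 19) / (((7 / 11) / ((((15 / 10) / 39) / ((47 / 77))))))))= 28158 / 121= 232.71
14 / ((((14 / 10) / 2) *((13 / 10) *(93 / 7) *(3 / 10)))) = 14000 / 3627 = 3.86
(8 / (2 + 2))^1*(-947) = -1894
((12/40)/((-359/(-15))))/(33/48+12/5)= 360/88673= 0.00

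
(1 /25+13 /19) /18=172 /4275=0.04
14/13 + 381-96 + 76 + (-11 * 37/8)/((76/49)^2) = 204797365/600704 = 340.93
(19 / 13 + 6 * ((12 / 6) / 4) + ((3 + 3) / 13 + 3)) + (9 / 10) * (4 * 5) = 337 / 13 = 25.92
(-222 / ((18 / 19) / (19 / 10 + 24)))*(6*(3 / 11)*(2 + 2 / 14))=-234099 / 11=-21281.73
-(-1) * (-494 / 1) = -494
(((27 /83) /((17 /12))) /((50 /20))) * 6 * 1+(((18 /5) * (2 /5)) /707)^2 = 242928442656 /440804336875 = 0.55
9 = 9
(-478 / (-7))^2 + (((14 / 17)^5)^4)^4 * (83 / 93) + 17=5818793035910915469897947590909600088211028542061679696263003088057837792835427942123223878424919809398673 / 1243348110911397494630204097785695052972613261708865724689277572374518326465386581860376151715979889357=4679.94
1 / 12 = 0.08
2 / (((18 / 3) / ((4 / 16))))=1 / 12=0.08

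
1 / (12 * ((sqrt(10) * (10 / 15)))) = sqrt(10) / 80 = 0.04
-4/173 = -0.02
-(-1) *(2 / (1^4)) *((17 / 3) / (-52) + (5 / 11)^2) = 1843 / 9438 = 0.20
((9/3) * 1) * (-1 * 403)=-1209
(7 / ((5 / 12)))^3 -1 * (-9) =4750.63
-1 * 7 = -7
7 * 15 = 105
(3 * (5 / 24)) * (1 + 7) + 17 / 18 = 107 / 18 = 5.94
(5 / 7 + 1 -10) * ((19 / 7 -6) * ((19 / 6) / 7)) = 12673 / 1029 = 12.32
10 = 10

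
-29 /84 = -0.35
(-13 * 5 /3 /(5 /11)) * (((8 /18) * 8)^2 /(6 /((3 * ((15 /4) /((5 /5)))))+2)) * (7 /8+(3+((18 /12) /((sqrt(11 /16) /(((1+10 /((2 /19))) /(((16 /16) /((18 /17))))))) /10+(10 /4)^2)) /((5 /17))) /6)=-103230481732938560 /287214331107519+13542031360 * sqrt(11) /10637567818797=-359.42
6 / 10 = 3 / 5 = 0.60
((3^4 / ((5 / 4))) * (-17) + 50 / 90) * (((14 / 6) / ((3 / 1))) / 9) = -346829 / 3645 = -95.15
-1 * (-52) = 52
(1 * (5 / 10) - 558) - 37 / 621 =-692489 / 1242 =-557.56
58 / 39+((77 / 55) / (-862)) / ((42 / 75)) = 99797 / 67236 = 1.48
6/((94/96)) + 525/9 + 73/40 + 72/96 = 378083/5640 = 67.04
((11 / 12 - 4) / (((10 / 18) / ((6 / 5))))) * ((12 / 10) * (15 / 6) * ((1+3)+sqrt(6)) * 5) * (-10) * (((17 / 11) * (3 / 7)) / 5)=50949 * sqrt(6) / 385+203796 / 385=853.49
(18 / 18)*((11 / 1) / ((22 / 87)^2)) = 7569 / 44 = 172.02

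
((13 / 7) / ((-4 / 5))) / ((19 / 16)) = -260 / 133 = -1.95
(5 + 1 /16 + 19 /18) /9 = 881 /1296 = 0.68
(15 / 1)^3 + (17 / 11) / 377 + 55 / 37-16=515630315 / 153439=3360.49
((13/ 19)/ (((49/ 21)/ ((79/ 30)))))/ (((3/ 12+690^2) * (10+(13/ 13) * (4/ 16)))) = 8216/ 51923493265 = 0.00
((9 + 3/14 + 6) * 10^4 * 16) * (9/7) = 153360000/49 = 3129795.92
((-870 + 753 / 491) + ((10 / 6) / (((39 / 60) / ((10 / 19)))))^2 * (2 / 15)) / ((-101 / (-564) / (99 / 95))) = -1452182725908508 / 287422245305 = -5052.44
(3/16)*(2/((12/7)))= 7/32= 0.22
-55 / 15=-11 / 3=-3.67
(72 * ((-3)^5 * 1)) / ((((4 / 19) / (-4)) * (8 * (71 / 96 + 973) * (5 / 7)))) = 27923616 / 467395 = 59.74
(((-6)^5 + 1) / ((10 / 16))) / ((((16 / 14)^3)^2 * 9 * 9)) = -182944195 / 2654208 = -68.93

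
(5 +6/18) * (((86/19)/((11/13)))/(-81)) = -17888/50787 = -0.35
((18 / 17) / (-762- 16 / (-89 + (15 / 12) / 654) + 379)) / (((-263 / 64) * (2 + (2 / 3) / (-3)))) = 0.00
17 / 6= 2.83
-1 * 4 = -4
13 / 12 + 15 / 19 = 427 / 228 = 1.87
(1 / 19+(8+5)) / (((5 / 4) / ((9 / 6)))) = 1488 / 95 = 15.66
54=54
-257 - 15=-272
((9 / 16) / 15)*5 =0.19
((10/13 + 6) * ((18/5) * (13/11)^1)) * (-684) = -98496/5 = -19699.20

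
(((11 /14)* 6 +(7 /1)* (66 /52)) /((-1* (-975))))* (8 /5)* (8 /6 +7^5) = 443740 /1183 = 375.10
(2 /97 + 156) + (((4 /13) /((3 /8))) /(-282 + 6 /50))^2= 1143119176252126 /7326718255233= 156.02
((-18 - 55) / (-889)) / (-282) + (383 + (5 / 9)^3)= 23342640173 / 60919614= 383.17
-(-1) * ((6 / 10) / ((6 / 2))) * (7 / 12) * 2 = 0.23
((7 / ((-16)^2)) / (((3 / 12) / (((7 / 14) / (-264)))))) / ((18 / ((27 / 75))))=-7 / 1689600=-0.00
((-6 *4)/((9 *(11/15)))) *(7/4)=-70/11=-6.36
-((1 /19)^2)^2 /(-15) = 1 /1954815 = 0.00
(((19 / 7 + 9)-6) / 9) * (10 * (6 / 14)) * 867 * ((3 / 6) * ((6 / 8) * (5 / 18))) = 36125 / 147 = 245.75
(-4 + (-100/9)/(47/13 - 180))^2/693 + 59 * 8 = 139312132734328/295138837917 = 472.02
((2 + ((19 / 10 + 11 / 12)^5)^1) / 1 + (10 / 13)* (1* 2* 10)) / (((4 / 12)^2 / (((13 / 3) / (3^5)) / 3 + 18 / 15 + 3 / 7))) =123105794812972609 / 42987672000000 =2863.75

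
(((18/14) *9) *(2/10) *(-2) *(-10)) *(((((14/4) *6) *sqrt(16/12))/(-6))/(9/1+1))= -54 *sqrt(3)/5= -18.71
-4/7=-0.57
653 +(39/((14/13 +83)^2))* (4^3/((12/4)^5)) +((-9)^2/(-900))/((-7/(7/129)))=271711744009207/416096246700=653.00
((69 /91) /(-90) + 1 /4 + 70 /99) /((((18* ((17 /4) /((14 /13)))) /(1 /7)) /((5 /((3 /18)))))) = 341854 /5972967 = 0.06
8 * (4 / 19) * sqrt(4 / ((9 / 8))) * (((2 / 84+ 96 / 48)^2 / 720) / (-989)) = -2890 * sqrt(2) / 223744437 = -0.00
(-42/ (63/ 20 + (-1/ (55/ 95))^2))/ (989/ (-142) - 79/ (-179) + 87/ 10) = -2152904600/ 684306829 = -3.15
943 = 943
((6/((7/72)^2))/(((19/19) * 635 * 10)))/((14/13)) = 101088/1089025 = 0.09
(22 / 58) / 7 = 11 / 203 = 0.05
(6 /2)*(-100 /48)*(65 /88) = -1625 /352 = -4.62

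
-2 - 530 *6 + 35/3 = -9511/3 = -3170.33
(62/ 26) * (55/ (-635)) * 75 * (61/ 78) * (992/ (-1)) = 257932400/ 21463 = 12017.54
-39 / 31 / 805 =-39 / 24955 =-0.00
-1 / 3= -0.33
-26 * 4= -104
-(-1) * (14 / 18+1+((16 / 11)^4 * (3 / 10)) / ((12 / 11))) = 180208 / 59895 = 3.01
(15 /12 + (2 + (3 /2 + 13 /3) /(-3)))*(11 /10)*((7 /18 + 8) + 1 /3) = 81169 /6480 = 12.53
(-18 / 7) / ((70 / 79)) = -711 / 245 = -2.90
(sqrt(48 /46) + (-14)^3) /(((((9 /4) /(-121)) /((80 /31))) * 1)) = 106247680 /279-77440 * sqrt(138) /6417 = 380674.29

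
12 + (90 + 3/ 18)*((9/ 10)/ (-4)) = -663/ 80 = -8.29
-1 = -1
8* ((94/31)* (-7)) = -5264/31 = -169.81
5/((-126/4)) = -10/63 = -0.16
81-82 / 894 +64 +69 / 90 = 651167 / 4470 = 145.67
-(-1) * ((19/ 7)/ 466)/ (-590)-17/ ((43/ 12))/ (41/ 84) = -32979636377/ 3393034540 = -9.72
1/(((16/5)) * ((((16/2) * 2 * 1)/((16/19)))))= 5/304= 0.02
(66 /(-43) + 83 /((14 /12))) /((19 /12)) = 251424 /5719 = 43.96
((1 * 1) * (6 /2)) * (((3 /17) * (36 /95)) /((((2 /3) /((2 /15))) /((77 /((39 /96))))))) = 798336 /104975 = 7.61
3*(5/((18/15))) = 25/2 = 12.50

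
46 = 46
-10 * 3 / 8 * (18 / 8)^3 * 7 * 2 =-76545 / 128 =-598.01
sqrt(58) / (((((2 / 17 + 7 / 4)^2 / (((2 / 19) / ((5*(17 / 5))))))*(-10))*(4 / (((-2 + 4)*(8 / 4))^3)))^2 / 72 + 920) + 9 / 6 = 1363673088*sqrt(58) / 3602384625985 + 3 / 2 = 1.50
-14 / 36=-7 / 18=-0.39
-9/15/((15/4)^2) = -16/375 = -0.04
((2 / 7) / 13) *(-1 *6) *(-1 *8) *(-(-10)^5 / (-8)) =-1200000 / 91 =-13186.81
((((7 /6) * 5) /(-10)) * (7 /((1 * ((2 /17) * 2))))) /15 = -833 /720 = -1.16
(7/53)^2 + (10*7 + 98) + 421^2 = 498341930/2809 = 177409.02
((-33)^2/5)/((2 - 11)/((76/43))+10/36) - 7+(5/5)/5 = -856838/16465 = -52.04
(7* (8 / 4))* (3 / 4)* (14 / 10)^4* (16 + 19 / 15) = 4353013 / 6250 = 696.48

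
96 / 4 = 24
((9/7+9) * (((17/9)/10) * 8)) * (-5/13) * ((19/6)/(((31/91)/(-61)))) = 315248/93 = 3389.76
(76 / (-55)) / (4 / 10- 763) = 76 / 41943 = 0.00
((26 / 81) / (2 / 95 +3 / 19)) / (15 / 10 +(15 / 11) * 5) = 54340 / 251991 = 0.22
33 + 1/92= 33.01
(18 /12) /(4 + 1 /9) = 27 /74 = 0.36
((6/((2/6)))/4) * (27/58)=243/116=2.09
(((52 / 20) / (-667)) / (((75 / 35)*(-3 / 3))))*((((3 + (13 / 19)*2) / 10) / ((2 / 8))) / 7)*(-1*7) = -15106 / 4752375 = -0.00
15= 15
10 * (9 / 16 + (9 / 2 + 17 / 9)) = 5005 / 72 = 69.51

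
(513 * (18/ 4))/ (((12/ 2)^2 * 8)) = 513/ 64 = 8.02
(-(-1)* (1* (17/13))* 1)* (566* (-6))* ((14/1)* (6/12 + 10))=-8486604/13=-652815.69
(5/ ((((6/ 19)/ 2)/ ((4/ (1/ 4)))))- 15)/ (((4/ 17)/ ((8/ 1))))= 50150/ 3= 16716.67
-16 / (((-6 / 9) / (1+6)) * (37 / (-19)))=-3192 / 37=-86.27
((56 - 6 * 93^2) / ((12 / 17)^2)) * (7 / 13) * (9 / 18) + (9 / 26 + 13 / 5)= -262143109 / 9360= -28006.74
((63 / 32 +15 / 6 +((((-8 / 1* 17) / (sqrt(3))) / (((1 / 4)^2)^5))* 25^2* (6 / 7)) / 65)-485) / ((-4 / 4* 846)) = 15377 / 27072 +17825792000* sqrt(3) / 38493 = 802099.06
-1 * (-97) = 97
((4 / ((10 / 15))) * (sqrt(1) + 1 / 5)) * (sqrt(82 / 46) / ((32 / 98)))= 441 * sqrt(943) / 460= 29.44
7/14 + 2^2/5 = 13/10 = 1.30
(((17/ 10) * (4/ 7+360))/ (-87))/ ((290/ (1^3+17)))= -64362/ 147175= -0.44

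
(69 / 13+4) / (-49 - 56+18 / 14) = -7 / 78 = -0.09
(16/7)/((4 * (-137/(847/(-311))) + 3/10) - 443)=-19360/2045389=-0.01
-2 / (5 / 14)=-28 / 5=-5.60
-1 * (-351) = 351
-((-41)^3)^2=-4750104241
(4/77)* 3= 12/77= 0.16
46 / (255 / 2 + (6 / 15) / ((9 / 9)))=460 / 1279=0.36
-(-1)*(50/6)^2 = 625/9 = 69.44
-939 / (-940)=939 / 940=1.00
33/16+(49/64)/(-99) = 13019/6336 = 2.05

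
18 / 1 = 18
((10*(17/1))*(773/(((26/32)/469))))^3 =958878811377174919942144000/2197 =436449163121153809714221.20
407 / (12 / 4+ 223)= 1.80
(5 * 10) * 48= 2400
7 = 7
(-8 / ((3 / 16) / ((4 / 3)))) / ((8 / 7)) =-448 / 9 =-49.78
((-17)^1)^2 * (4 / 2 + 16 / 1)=5202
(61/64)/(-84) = -61/5376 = -0.01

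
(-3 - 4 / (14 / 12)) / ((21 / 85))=-1275 / 49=-26.02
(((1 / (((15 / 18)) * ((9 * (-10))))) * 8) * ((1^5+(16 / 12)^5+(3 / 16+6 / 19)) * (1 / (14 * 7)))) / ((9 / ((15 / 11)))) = -422347 / 447941340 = -0.00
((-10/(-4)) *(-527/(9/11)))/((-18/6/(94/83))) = 1362295/2241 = 607.90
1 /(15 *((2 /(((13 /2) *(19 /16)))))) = 0.26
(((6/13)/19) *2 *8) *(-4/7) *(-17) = 6528/1729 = 3.78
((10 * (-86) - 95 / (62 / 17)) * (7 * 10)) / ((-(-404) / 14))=-2149.33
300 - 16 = 284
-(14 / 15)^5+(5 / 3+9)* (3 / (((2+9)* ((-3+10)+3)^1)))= -3486064 / 8353125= -0.42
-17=-17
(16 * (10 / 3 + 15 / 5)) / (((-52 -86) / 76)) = -11552 / 207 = -55.81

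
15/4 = 3.75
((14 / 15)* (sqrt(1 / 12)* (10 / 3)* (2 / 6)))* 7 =98* sqrt(3) / 81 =2.10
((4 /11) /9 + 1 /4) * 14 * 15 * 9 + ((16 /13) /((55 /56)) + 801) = 1351.12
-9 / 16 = -0.56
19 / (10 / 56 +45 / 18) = 532 / 75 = 7.09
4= 4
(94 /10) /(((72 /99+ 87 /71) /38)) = 1394866 /7625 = 182.93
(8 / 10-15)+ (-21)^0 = -66 / 5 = -13.20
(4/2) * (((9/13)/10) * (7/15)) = 21/325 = 0.06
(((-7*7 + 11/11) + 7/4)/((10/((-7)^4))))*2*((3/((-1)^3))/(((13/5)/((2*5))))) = 6662775/26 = 256260.58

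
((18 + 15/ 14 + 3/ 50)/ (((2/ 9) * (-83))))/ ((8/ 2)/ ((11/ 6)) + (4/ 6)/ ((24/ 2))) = -2983068/ 6434575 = -0.46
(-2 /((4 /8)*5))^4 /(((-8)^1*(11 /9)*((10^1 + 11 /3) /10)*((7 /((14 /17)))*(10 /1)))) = -1728 /4791875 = -0.00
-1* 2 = -2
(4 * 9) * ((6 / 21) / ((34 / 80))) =2880 / 119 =24.20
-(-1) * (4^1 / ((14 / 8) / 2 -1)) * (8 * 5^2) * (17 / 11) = -108800 / 11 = -9890.91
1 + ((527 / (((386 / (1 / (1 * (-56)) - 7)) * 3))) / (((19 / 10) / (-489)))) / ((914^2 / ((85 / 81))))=4636639001759 / 4631856463584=1.00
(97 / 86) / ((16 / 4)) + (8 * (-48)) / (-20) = 33509 / 1720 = 19.48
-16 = -16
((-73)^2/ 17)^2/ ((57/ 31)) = 880345471/ 16473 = 53441.72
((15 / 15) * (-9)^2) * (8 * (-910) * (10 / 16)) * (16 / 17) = -346870.59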